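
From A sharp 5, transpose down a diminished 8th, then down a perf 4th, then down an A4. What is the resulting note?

B sharp 3

A#5 down a diminished octave → A##4 (11 semitones).
Down a perfect fourth from A##4: E##4 (5 semitones down).
E##4 down an augmented fourth → B#3 (6 semitones).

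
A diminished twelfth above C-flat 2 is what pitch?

Five letters up from C (plus an octave) reaches G.
A diminished twelfth spans 18 semitones, so from Cb2 the target pitch is Gbb3.

G-double-flat 3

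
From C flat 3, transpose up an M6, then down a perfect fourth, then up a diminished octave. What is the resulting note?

Up a major sixth from Cb3: Ab3 (9 semitones up).
Ab3 down a perfect fourth → Eb3 (5 semitones).
Up a diminished octave from Eb3: Ebb4 (11 semitones up).

E double-flat 4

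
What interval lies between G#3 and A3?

G to A spans two letter names (G-A) — that makes it a second of some quality.
G#3 to A3 is 1 semitone, a half step short of the major second (2), so this is minor.

m2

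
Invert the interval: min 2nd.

major 7th

Inverted interval numbers add to nine, so a second pairs with a seventh (2 + 7 = 9).
The quality also flips — minor becomes major — giving a major seventh.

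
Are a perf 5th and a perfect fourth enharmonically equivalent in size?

7 semitones (perfect fifth) vs 5 semitones (perfect fourth): not equal.

No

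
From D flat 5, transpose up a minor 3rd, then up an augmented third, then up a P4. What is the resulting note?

D 6

A minor third up from Db5 is Fb5.
Up an augmented third from Fb5: A5 (5 semitones up).
A5 up a perfect fourth → D6 (5 semitones).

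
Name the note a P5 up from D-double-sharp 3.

Counting five letter names up from D lands on A.
A perfect fifth spans 7 semitones, so from D##3 the target pitch is A##3.

A-double-sharp 3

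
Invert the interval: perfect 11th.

First reduce the compound perfect eleventh to its simple form, a perfect fourth.
Interval numbers invert to sum to nine: 4 + 5 = 9, so a fourth inverts to a fifth.
And perfect stays perfect under inversion, so we get a perfect fifth.

perfect fifth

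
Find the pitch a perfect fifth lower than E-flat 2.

Counting five letter names down from E lands on A.
A perfect fifth is 7 semitones; 7 semitones down from Eb2 gives Ab1.

A-flat 1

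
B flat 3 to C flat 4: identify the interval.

B to C spans two letter names (B-C) — that makes it a second of some quality.
Bb3 to Cb4 is 1 semitone, a half step short of the major second (2), so this is minor.

minor 2nd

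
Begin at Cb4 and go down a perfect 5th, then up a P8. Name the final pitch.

A perfect fifth down from Cb4 is Fb3.
A perfect octave up from Fb3 is Fb4.

Fb4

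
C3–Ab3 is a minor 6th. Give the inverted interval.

M3

The rule of nine gives the new number: 9 − 6 = 3, so a sixth becomes a third.
The quality also flips — minor becomes major — giving a major third.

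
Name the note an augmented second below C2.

Counting two letter names down from C lands on B.
Moving 3 semitones down from C2 (the size of an augmented second) reaches Bbb1.

Bbb1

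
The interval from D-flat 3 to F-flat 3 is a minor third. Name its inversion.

Inverted interval numbers add to nine, so a third pairs with a sixth (3 + 6 = 9).
And minor becomes major under inversion, so we get a major sixth.

major sixth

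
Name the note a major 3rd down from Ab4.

Fb4

Counting three letter names down from A lands on F.
A major third spans 4 semitones, so from Ab4 the target pitch is Fb4.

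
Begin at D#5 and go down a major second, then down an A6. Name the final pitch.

Down a major second from D#5: C#5 (2 semitones down).
Down an augmented sixth from C#5: Eb4 (10 semitones down).

Eb4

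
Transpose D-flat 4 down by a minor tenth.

The tenth's letter: D down three letter names plus an octave → B.
Moving 15 semitones down from Db4 (the size of a minor tenth) reaches Bb2.

B-flat 2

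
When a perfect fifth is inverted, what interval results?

Inverted interval numbers add to nine, so a fifth pairs with a fourth (5 + 4 = 9).
And perfect stays perfect under inversion, so we get a perfect fourth.

perfect 4th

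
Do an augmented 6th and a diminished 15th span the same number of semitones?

No

An augmented sixth spans 10 semitones; a diminished fifteenth spans 23 semitones. They differ by 13.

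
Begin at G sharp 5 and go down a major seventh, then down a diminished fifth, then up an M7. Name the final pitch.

C double-sharp 5

Down a major seventh from G#5: A4 (11 semitones down).
Down a diminished fifth from A4: D#4 (6 semitones down).
Up a major seventh from D#4: C##5 (11 semitones up).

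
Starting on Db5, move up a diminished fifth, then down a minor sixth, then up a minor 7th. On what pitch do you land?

A diminished fifth up from Db5 is Abb5.
A minor sixth down from Abb5 is Cb5.
A minor seventh up from Cb5 is Bbb5.

Bbb5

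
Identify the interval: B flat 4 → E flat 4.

perfect 5th

Descending from Bb4 to Eb4 is the same interval as ascending Eb4 to Bb4.
E to B spans five letter names (E-F-G-A-B), so the interval is some kind of fifth.
Eb4 to Bb4 is 7 semitones, matching the perfect fifth exactly, so the quality is perfect.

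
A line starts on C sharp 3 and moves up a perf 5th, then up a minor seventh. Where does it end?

F sharp 4

A perfect fifth up from C#3 is G#3.
G#3 up a minor seventh → F#4 (10 semitones).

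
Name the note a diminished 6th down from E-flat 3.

Counting six letter names down from E lands on G.
Moving 7 semitones down from Eb3 (the size of a diminished sixth) reaches G#2.

G-sharp 2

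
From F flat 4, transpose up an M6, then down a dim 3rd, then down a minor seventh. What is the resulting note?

C sharp 4

A major sixth up from Fb4 is Db5.
A diminished third down from Db5 is B4.
A minor seventh down from B4 is C#4.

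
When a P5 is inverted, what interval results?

perfect 4th

The rule of nine gives the new number: 9 − 5 = 4, so a fifth becomes a fourth.
The quality also flips — perfect stays perfect — giving a perfect fourth.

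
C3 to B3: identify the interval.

C to B spans seven letter names (C-D-E-F-G-A-B) — that makes it a seventh of some quality.
Counting semitones, C3→B3 is 11, which is the major seventh.

major seventh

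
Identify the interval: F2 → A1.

minor 6th

Descending from F2 to A1 is the same interval as ascending A1 to F2.
A to F spans six letter names (A-B-C-D-E-F): a sixth.
A major sixth would be 9 semitones, but A1 to F2 is 8 — one semitone narrower, making it a minor sixth.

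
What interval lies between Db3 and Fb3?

D to F spans three letter names (D-E-F) — that makes it a third of some quality.
A major third would be 4 semitones, but Db3 to Fb3 is 3 — one semitone narrower, making it a minor third.

minor third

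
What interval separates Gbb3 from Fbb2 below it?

major ninth

Descending from Gbb3 to Fbb2 is the same interval as ascending Fbb2 to Gbb3.
F to G spans two letter names (F-G), plus an octave: a ninth.
The major ninth spans 14 semitones, and Fbb2 to Gbb3 is exactly 14 semitones — so this is a major ninth.
(Equivalently, a compound major second: a major second plus an octave.)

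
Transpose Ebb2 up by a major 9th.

Two letters up from E (plus an octave) reaches F.
A major ninth is 14 semitones; 14 semitones up from Ebb2 gives Fb3.

Fb3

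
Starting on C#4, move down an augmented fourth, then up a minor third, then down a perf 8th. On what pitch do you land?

Bb2

C#4 down an augmented fourth → G3 (6 semitones).
A minor third up from G3 is Bb3.
Down a perfect octave from Bb3: Bb2 (12 semitones down).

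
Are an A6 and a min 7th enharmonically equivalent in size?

Yes

Both span 10 semitones: an augmented sixth and a minor seventh are the same chromatic distance.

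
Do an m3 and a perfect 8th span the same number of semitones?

No

A minor third is 3 semitones but a perfect octave is 12 semitones — different sizes.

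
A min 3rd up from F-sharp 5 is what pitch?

Three letter names up from F: A.
A minor third is 3 semitones; 3 semitones up from F#5 gives A5.

A 5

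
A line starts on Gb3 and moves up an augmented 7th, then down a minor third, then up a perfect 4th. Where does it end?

G#4

Up an augmented seventh from Gb3: F#4 (12 semitones up).
Down a minor third from F#4: D#4 (3 semitones down).
Up a perfect fourth from D#4: G#4 (5 semitones up).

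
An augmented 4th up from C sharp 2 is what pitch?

Four letter names up from C: F.
An augmented fourth is 6 semitones; 6 semitones up from C#2 gives F##2.

F double-sharp 2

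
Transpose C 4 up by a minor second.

D flat 4

Counting two letter names up from C lands on D.
A minor second spans 1 semitone, so from C4 the target pitch is Db4.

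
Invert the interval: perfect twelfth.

P4

First reduce the compound perfect twelfth to its simple form, a perfect fifth.
Inverted interval numbers add to nine, so a fifth pairs with a fourth (5 + 4 = 9).
And perfect stays perfect under inversion, so we get a perfect fourth.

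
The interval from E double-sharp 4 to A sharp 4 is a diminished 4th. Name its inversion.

The rule of nine gives the new number: 9 − 4 = 5, so a fourth becomes a fifth.
And diminished becomes augmented under inversion, so we get an augmented fifth.

augmented 5th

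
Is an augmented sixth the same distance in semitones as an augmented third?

No

10 semitones (augmented sixth) vs 5 semitones (augmented third): not equal.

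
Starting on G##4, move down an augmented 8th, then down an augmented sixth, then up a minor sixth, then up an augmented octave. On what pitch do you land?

An augmented octave down from G##4 is G#3.
G#3 down an augmented sixth → Bb2 (10 semitones).
A minor sixth up from Bb2 is Gb3.
Up an augmented octave from Gb3: G4 (13 semitones up).

G4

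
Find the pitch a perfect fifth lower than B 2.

Five letter names down from B: E.
Moving 7 semitones down from B2 (the size of a perfect fifth) reaches E2.

E 2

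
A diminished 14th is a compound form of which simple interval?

diminished 7th

Take out an octave (7 from the number): 14 − 7 = 7.
Quality carries through unchanged, so the simple form is a diminished seventh.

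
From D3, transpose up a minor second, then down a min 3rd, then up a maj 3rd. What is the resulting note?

E3

Up a minor second from D3: Eb3 (1 semitone up).
Down a minor third from Eb3: C3 (3 semitones down).
A major third up from C3 is E3.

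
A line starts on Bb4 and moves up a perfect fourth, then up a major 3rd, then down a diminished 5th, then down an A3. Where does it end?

Ab4

A perfect fourth up from Bb4 is Eb5.
Eb5 up a major third → G5 (4 semitones).
G5 down a diminished fifth → C#5 (6 semitones).
An augmented third down from C#5 is Ab4.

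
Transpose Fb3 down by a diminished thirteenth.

Six letters down from F (plus an octave) reaches A.
A diminished thirteenth spans 19 semitones, so from Fb3 the target pitch is A1.

A1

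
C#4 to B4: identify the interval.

minor 7th

C to B spans seven letter names (C-D-E-F-G-A-B): a seventh.
C#4 to B4 is 10 semitones, a half step short of the major seventh (11), so this is minor.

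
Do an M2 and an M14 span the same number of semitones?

2 semitones (major second) vs 23 semitones (major fourteenth): not equal.

No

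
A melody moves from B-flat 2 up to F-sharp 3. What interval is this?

B to F spans five letter names (B-C-D-E-F): a fifth.
The perfect fifth is 7 semitones; here we have 8, one semitone wider: augmented.

augmented 5th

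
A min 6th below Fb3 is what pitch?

Ab2

Six letter names down from F: A.
A minor sixth spans 8 semitones, so from Fb3 the target pitch is Ab2.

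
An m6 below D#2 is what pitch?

F##1

The sixth takes the letter from D down to F.
Moving 8 semitones down from D#2 (the size of a minor sixth) reaches F##1.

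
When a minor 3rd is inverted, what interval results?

Interval numbers invert to sum to nine: 3 + 6 = 9, so a third inverts to a sixth.
And minor becomes major under inversion, so we get a major sixth.

M6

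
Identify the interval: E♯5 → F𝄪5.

E to F spans two letter names (E-F): a second.
The major second spans 2 semitones, and E#5 to F##5 is exactly 2 semitones — so this is a major second.

major second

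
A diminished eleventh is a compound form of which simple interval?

Subtracting seven from the interval number removes an octave: 11 − 7 = 4.
That makes a diminished eleventh a compound diminished fourth — an octave plus a diminished fourth.

diminished fourth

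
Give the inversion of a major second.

minor 7th

The rule of nine gives the new number: 9 − 2 = 7, so a second becomes a seventh.
The quality also flips — major becomes minor — giving a minor seventh.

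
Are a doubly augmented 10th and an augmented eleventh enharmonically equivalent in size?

Yes

Both span 18 semitones: a doubly augmented tenth and an augmented eleventh are the same chromatic distance.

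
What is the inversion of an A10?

diminished 6th

First reduce the compound augmented tenth to its simple form, an augmented third.
Inverted interval numbers add to nine, so a third pairs with a sixth (3 + 6 = 9).
Quality inverts too: augmented becomes diminished. That makes the inversion a diminished sixth.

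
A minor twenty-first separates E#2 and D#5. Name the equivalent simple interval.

Take out 2 octaves (14 from the number): 21 − 14 = 7.
That makes a minor twenty-first a compound minor seventh — 2 octaves plus a minor seventh.

minor seventh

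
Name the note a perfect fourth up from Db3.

Counting four letter names up from D lands on G.
A perfect fourth spans 5 semitones, so from Db3 the target pitch is Gb3.

Gb3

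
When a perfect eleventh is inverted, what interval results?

First reduce the compound perfect eleventh to its simple form, a perfect fourth.
The rule of nine gives the new number: 9 − 4 = 5, so a fourth becomes a fifth.
Quality inverts too: perfect stays perfect. That makes the inversion a perfect fifth.

perfect 5th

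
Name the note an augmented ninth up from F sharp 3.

G double-sharp 4

Counting two letter names plus an octave up from F lands on G.
An augmented ninth is 15 semitones; 15 semitones up from F#3 gives G##4.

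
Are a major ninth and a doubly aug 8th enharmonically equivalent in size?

Yes

A major ninth spans 14 semitones, and a doubly augmented octave also spans 14 semitones — they're enharmonic.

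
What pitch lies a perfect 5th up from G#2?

D#3

Five letter names up from G: D.
A perfect fifth spans 7 semitones, so from G#2 the target pitch is D#3.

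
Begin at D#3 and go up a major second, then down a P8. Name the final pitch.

E#2

D#3 up a major second → E#3 (2 semitones).
Down a perfect octave from E#3: E#2 (12 semitones down).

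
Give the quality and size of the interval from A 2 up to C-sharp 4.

A to C spans three letter names (A-B-C), plus an octave — that makes it a tenth of some quality.
Counting semitones, A2→C#4 is 16, which is the major tenth.
(Equivalently, a compound major third: a major third plus an octave.)

major tenth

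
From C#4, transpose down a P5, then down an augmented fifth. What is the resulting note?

Bb2

A perfect fifth down from C#4 is F#3.
F#3 down an augmented fifth → Bb2 (8 semitones).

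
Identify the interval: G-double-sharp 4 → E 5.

G to E spans six letter names (G-A-B-C-D-E): a sixth.
G##4 to E5 spans 7 semitones — two semitones narrower than the major sixth (9) — giving a diminished sixth.

diminished sixth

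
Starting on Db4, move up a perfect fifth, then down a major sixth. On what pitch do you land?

Up a perfect fifth from Db4: Ab4 (7 semitones up).
Ab4 down a major sixth → Cb4 (9 semitones).

Cb4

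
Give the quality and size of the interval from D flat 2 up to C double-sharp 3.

doubly augmented seventh

D to C spans seven letter names (D-E-F-G-A-B-C), so the interval is some kind of seventh.
A major seventh would be 11 semitones; Db2 to C##3 is 13, two semitones wider, so the interval is doubly augmented.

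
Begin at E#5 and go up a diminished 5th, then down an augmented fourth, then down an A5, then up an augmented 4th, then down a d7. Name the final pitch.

A diminished fifth up from E#5 is B5.
An augmented fourth down from B5 is F5.
Down an augmented fifth from F5: Bbb4 (8 semitones down).
An augmented fourth up from Bbb4 is Eb5.
Eb5 down a diminished seventh → F#4 (9 semitones).

F#4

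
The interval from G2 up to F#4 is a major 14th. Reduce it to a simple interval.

M7

Subtracting seven from the interval number removes an octave: 14 − 7 = 7.
So a major fourteenth is an octave plus a major seventh. The quality is unchanged.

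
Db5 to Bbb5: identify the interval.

minor 6th

D to B spans six letter names (D-E-F-G-A-B), so the interval is some kind of sixth.
A major sixth would be 9 semitones, but Db5 to Bbb5 is 8 — one semitone narrower, making it a minor sixth.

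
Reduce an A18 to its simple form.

A4

Take out 2 octaves (14 from the number): 18 − 14 = 4.
That makes an augmented eighteenth a compound augmented fourth — 2 octaves plus an augmented fourth.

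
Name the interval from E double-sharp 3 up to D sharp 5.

diminished fourteenth

E to D spans seven letter names (E-F-G-A-B-C-D), plus an octave, so the interval is some kind of fourteenth.
The major fourteenth is 23 semitones; here we have 21, two semitones narrower: diminished.
(Equivalently, a compound diminished seventh: a diminished seventh plus an octave.)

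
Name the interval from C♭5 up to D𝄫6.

C to D spans two letter names (C-D), plus an octave — that makes it a ninth of some quality.
Cb5 to Dbb6 is 13 semitones, a half step short of the major ninth (14), so this is minor.
(Equivalently, a compound minor second: a minor second plus an octave.)

minor ninth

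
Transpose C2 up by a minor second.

Db2

Two letter names up from C: D.
A minor second is 1 semitone; 1 semitone up from C2 gives Db2.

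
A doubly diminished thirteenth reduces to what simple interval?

dd6

Each octave removed subtracts seven from the number: 13 − 7 = 6.
Quality carries through unchanged, so the simple form is a doubly diminished sixth.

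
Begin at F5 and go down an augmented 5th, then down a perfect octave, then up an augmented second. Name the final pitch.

F5 down an augmented fifth → Bbb4 (8 semitones).
A perfect octave down from Bbb4 is Bbb3.
Bbb3 up an augmented second → C4 (3 semitones).

C4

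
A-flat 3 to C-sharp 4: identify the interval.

A to C spans three letter names (A-B-C): a third.
Ab3 to C#4 spans 5 semitones — one semitone wider than the major third (4) — giving an augmented third.

augmented third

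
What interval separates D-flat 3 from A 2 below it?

d4

Descending from Db3 to A2 is the same interval as ascending A2 to Db3.
A to D spans four letter names (A-B-C-D), so the interval is some kind of fourth.
A2 to Db3 spans 4 semitones — one semitone narrower than the perfect fourth (5) — giving a diminished fourth.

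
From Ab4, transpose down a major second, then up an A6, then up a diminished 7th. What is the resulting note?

Db6

Down a major second from Ab4: Gb4 (2 semitones down).
Up an augmented sixth from Gb4: E5 (10 semitones up).
E5 up a diminished seventh → Db6 (9 semitones).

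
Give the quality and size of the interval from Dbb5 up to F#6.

doubly augmented 10th

D to F spans three letter names (D-E-F), plus an octave — that makes it a tenth of some quality.
A major tenth would be 16 semitones; Dbb5 to F#6 is 18, two semitones wider, so the interval is doubly augmented.
(Equivalently, a compound doubly augmented third: a doubly augmented third plus an octave.)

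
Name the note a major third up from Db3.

Three letter names up from D: F.
A major third is 4 semitones; 4 semitones up from Db3 gives F3.

F3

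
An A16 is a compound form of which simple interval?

A2

Each octave removed subtracts seven from the number: 16 − 14 = 2.
That makes an augmented sixteenth a compound augmented second — 2 octaves plus an augmented second.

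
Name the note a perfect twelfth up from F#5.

The twelfth's letter: F up five letter names plus an octave → C.
Moving 19 semitones up from F#5 (the size of a perfect twelfth) reaches C#7.

C#7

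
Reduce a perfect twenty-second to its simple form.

perfect octave

Take out 2 octaves (14 from the number): 22 − 14 = 8.
That makes a perfect twenty-second a compound perfect octave — 2 octaves plus a perfect octave.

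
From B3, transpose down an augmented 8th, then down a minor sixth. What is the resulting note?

An augmented octave down from B3 is Bb2.
Bb2 down a minor sixth → D2 (8 semitones).

D2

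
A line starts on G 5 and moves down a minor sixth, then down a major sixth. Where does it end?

D 4

A minor sixth down from G5 is B4.
A major sixth down from B4 is D4.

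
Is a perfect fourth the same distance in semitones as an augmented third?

A perfect fourth = 5 semitones = an augmented third; enharmonically equal.

Yes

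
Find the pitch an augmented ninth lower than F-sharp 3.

The ninth's letter: F down two letter names plus an octave → E.
An augmented ninth is 15 semitones; 15 semitones down from F#3 gives Eb2.

E-flat 2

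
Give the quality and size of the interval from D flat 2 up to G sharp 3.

D to G spans four letter names (D-E-F-G), plus an octave: an eleventh.
A perfect eleventh would be 17 semitones; Db2 to G#3 is 19, two semitones wider, so the interval is doubly augmented.
(Equivalently, a compound doubly augmented fourth: a doubly augmented fourth plus an octave.)

AA11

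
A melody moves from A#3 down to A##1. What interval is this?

diminished 15th

Descending from A#3 to A##1 is the same interval as ascending A##1 to A#3.
A to A is the same letter name, plus 2 octaves: a fifteenth.
A perfect fifteenth would be 24 semitones; A##1 to A#3 is 23, one semitone narrower, so the interval is diminished.
(Equivalently, a compound diminished octave: a diminished octave plus an octave.)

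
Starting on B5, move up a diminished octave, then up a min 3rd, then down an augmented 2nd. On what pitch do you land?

Cbb7

B5 up a diminished octave → Bb6 (11 semitones).
Bb6 up a minor third → Db7 (3 semitones).
Down an augmented second from Db7: Cbb7 (3 semitones down).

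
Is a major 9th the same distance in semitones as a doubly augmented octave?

Yes

Both span 14 semitones: a major ninth and a doubly augmented octave are the same chromatic distance.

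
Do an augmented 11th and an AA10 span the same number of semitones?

An augmented eleventh spans 18 semitones, and a doubly augmented tenth also spans 18 semitones — they're enharmonic.

Yes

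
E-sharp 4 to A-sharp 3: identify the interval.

perfect fifth

Descending from E#4 to A#3 is the same interval as ascending A#3 to E#4.
A to E spans five letter names (A-B-C-D-E): a fifth.
Counting semitones, A#3→E#4 is 7, which is the perfect fifth.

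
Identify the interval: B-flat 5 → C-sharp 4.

Descending from Bb5 to C#4 is the same interval as ascending C#4 to Bb5.
C to B spans seven letter names (C-D-E-F-G-A-B), plus an octave: a fourteenth.
C#4 to Bb5 spans 21 semitones — two semitones narrower than the major fourteenth (23) — giving a diminished fourteenth.
(Equivalently, a compound diminished seventh: a diminished seventh plus an octave.)

d14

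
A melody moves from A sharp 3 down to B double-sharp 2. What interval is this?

Descending from A#3 to B##2 is the same interval as ascending B##2 to A#3.
B to A spans seven letter names (B-C-D-E-F-G-A) — that makes it a seventh of some quality.
A major seventh would be 11 semitones; B##2 to A#3 is 9, two semitones narrower, so the interval is diminished.

diminished seventh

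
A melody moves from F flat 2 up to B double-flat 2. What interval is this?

F to B spans four letter names (F-G-A-B), so the interval is some kind of fourth.
Fb2 to Bbb2 is 5 semitones, matching the perfect fourth exactly, so the quality is perfect.

perfect 4th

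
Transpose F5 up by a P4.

Counting four letter names up from F lands on B.
A perfect fourth is 5 semitones; 5 semitones up from F5 gives Bb5.

Bb5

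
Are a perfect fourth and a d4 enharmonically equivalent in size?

A perfect fourth spans 5 semitones; a diminished fourth spans 4 semitones. They differ by 1.

No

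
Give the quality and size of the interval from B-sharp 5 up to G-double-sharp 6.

B to G spans six letter names (B-C-D-E-F-G), so the interval is some kind of sixth.
The major sixth spans 9 semitones, and B#5 to G##6 is exactly 9 semitones — so this is a major sixth.

major sixth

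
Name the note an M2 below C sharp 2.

Counting two letter names down from C lands on B.
A major second spans 2 semitones, so from C#2 the target pitch is B1.

B 1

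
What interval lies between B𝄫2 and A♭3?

M7

B to A spans seven letter names (B-C-D-E-F-G-A) — that makes it a seventh of some quality.
Counting semitones, Bbb2→Ab3 is 11, which is the major seventh.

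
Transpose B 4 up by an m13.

The thirteenth's letter: B up six letter names plus an octave → G.
A minor thirteenth spans 20 semitones, so from B4 the target pitch is G6.

G 6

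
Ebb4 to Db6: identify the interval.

E to D spans seven letter names (E-F-G-A-B-C-D), plus an octave — that makes it a fourteenth of some quality.
Counting semitones, Ebb4→Db6 is 23, which is the major fourteenth.
(Equivalently, a compound major seventh: a major seventh plus an octave.)

major 14th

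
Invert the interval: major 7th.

The rule of nine gives the new number: 9 − 7 = 2, so a seventh becomes a second.
And major becomes minor under inversion, so we get a minor second.

minor second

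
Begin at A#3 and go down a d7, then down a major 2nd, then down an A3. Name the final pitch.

F#2

A diminished seventh down from A#3 is B##2.
Down a major second from B##2: A##2 (2 semitones down).
Down an augmented third from A##2: F#2 (5 semitones down).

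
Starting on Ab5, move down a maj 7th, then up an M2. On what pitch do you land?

Cb5

Down a major seventh from Ab5: Bbb4 (11 semitones down).
A major second up from Bbb4 is Cb5.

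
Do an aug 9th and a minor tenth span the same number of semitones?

Yes

Both span 15 semitones: an augmented ninth and a minor tenth are the same chromatic distance.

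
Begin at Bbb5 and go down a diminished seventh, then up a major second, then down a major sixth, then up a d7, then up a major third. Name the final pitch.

Down a diminished seventh from Bbb5: C5 (9 semitones down).
A major second up from C5 is D5.
A major sixth down from D5 is F4.
A diminished seventh up from F4 is Ebb5.
A major third up from Ebb5 is Gb5.

Gb5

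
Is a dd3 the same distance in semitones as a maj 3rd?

No

1 semitone (doubly diminished third) vs 4 semitones (major third): not equal.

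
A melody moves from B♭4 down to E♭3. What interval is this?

Descending from Bb4 to Eb3 is the same interval as ascending Eb3 to Bb4.
E to B spans five letter names (E-F-G-A-B), plus an octave: a twelfth.
Eb3 to Bb4 is 19 semitones, matching the perfect twelfth exactly, so the quality is perfect.
(Equivalently, a compound perfect fifth: a perfect fifth plus an octave.)

perfect twelfth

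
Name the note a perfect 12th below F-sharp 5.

B 3

Five letters down from F (plus an octave) reaches B.
A perfect twelfth spans 19 semitones, so from F#5 the target pitch is B3.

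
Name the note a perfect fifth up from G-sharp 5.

The fifth takes the letter from G up to D.
A perfect fifth spans 7 semitones, so from G#5 the target pitch is D#6.

D-sharp 6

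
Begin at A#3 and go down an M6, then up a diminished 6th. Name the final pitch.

Down a major sixth from A#3: C#3 (9 semitones down).
Up a diminished sixth from C#3: Ab3 (7 semitones up).

Ab3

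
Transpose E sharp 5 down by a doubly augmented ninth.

The ninth's letter: E down two letter names plus an octave → D.
A doubly augmented ninth spans 16 semitones, so from E#5 the target pitch is Db4.

D flat 4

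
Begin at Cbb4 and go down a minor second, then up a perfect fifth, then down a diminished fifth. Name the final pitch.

A minor second down from Cbb4 is Bbb3.
Bbb3 up a perfect fifth → Fb4 (7 semitones).
A diminished fifth down from Fb4 is Bb3.

Bb3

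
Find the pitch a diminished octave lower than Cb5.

The letter stays C (same as the start), shifted an octave down.
Moving 11 semitones down from Cb5 (the size of a diminished octave) reaches C4.

C4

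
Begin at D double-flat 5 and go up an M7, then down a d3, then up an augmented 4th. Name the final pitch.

D sharp 6

Dbb5 up a major seventh → Cb6 (11 semitones).
A diminished third down from Cb6 is A5.
An augmented fourth up from A5 is D#6.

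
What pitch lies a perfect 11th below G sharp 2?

The eleventh's letter: G down four letter names plus an octave → D.
Moving 17 semitones down from G#2 (the size of a perfect eleventh) reaches D#1.

D sharp 1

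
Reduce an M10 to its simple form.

Each octave removed subtracts seven from the number: 10 − 7 = 3.
So a major tenth is an octave plus a major third. The quality is unchanged.

major 3rd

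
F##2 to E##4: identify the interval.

major 14th

F to E spans seven letter names (F-G-A-B-C-D-E), plus an octave, so the interval is some kind of fourteenth.
F##2 to E##4 is 23 semitones, matching the major fourteenth exactly, so the quality is major.
(Equivalently, a compound major seventh: a major seventh plus an octave.)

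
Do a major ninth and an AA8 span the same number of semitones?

Both span 14 semitones: a major ninth and a doubly augmented octave are the same chromatic distance.

Yes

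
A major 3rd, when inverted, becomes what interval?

Interval numbers invert to sum to nine: 3 + 6 = 9, so a third inverts to a sixth.
Quality inverts too: major becomes minor. That makes the inversion a minor sixth.

m6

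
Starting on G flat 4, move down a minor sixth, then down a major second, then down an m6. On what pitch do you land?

A minor sixth down from Gb4 is Bb3.
Down a major second from Bb3: Ab3 (2 semitones down).
A minor sixth down from Ab3 is C3.

C 3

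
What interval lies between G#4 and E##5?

G to E spans six letter names (G-A-B-C-D-E): a sixth.
The major sixth is 9 semitones; here we have 10, one semitone wider: augmented.

augmented sixth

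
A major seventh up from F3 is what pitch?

Seven letter names up from F: E.
Moving 11 semitones up from F3 (the size of a major seventh) reaches E4.

E4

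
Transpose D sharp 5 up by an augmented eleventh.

Counting four letter names plus an octave up from D lands on G.
An augmented eleventh is 18 semitones; 18 semitones up from D#5 gives G##6.

G double-sharp 6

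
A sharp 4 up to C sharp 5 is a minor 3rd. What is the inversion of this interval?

The rule of nine gives the new number: 9 − 3 = 6, so a third becomes a sixth.
The quality also flips — minor becomes major — giving a major sixth.

major 6th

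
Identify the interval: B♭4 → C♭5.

minor 2nd

B to C spans two letter names (B-C): a second.
At 1 semitone, Bb4→Cb5 falls one short of a major second: minor.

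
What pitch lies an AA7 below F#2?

Gbb1

Seven letter names down from F: G.
A doubly augmented seventh is 13 semitones; 13 semitones down from F#2 gives Gbb1.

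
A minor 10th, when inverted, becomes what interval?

First reduce the compound minor tenth to its simple form, a minor third.
Inverted interval numbers add to nine, so a third pairs with a sixth (3 + 6 = 9).
The quality also flips — minor becomes major — giving a major sixth.

M6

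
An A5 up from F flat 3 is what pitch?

The fifth takes the letter from F up to C.
An augmented fifth spans 8 semitones, so from Fb3 the target pitch is C4.

C 4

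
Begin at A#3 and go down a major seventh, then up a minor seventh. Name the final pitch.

A3

Down a major seventh from A#3: B2 (11 semitones down).
A minor seventh up from B2 is A3.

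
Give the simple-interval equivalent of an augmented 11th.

augmented 4th

Take out an octave (7 from the number): 11 − 7 = 4.
Quality carries through unchanged, so the simple form is an augmented fourth.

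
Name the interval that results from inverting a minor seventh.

The rule of nine gives the new number: 9 − 7 = 2, so a seventh becomes a second.
Quality inverts too: minor becomes major. That makes the inversion a major second.

M2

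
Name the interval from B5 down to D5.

M6

Descending from B5 to D5 is the same interval as ascending D5 to B5.
D to B spans six letter names (D-E-F-G-A-B) — that makes it a sixth of some quality.
The major sixth spans 9 semitones, and D5 to B5 is exactly 9 semitones — so this is a major sixth.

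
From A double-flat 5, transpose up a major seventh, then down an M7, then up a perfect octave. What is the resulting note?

A double-flat 6

Up a major seventh from Abb5: Gb6 (11 semitones up).
Gb6 down a major seventh → Abb5 (11 semitones).
Abb5 up a perfect octave → Abb6 (12 semitones).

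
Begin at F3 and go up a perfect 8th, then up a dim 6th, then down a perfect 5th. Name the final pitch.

A perfect octave up from F3 is F4.
F4 up a diminished sixth → Dbb5 (7 semitones).
A perfect fifth down from Dbb5 is Gbb4.

Gbb4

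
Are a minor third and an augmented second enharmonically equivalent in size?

A minor third spans 3 semitones, and an augmented second also spans 3 semitones — they're enharmonic.

Yes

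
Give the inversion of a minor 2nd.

Inverted interval numbers add to nine, so a second pairs with a seventh (2 + 7 = 9).
Quality inverts too: minor becomes major. That makes the inversion a major seventh.

major 7th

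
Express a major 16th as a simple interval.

major second

Each octave removed subtracts seven from the number: 16 − 14 = 2.
Quality carries through unchanged, so the simple form is a major second.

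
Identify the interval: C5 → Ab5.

minor 6th

C to A spans six letter names (C-D-E-F-G-A) — that makes it a sixth of some quality.
A major sixth would be 9 semitones, but C5 to Ab5 is 8 — one semitone narrower, making it a minor sixth.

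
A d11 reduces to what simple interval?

diminished fourth

Take out an octave (7 from the number): 11 − 7 = 4.
So a diminished eleventh is an octave plus a diminished fourth. The quality is unchanged.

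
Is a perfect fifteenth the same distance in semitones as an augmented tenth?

No

A perfect fifteenth is 24 semitones but an augmented tenth is 17 semitones — different sizes.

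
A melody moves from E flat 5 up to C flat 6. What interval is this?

E to C spans six letter names (E-F-G-A-B-C) — that makes it a sixth of some quality.
A major sixth would be 9 semitones, but Eb5 to Cb6 is 8 — one semitone narrower, making it a minor sixth.

minor sixth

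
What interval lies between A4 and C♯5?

A to C spans three letter names (A-B-C): a third.
The major third spans 4 semitones, and A4 to C#5 is exactly 4 semitones — so this is a major third.

major third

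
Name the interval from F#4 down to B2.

perfect twelfth

Descending from F#4 to B2 is the same interval as ascending B2 to F#4.
B to F spans five letter names (B-C-D-E-F), plus an octave — that makes it a twelfth of some quality.
The perfect twelfth spans 19 semitones, and B2 to F#4 is exactly 19 semitones — so this is a perfect twelfth.
(Equivalently, a compound perfect fifth: a perfect fifth plus an octave.)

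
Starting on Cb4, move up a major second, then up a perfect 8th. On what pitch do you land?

Db5

Up a major second from Cb4: Db4 (2 semitones up).
Db4 up a perfect octave → Db5 (12 semitones).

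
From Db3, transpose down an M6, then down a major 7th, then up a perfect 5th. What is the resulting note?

Db3 down a major sixth → Fb2 (9 semitones).
Fb2 down a major seventh → Gbb1 (11 semitones).
Up a perfect fifth from Gbb1: Dbb2 (7 semitones up).

Dbb2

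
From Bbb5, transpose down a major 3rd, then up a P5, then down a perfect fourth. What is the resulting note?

A major third down from Bbb5 is Gbb5.
Up a perfect fifth from Gbb5: Dbb6 (7 semitones up).
A perfect fourth down from Dbb6 is Abb5.

Abb5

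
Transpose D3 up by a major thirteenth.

The thirteenth's letter: D up six letter names plus an octave → B.
Moving 21 semitones up from D3 (the size of a major thirteenth) reaches B4.

B4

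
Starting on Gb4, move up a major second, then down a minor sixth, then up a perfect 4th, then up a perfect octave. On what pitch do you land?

Gb4 up a major second → Ab4 (2 semitones).
Down a minor sixth from Ab4: C4 (8 semitones down).
A perfect fourth up from C4 is F4.
F4 up a perfect octave → F5 (12 semitones).

F5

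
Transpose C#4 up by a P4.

F#4

Four letter names up from C: F.
Moving 5 semitones up from C#4 (the size of a perfect fourth) reaches F#4.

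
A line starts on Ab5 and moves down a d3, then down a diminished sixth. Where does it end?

A##4

A diminished third down from Ab5 is F#5.
F#5 down a diminished sixth → A##4 (7 semitones).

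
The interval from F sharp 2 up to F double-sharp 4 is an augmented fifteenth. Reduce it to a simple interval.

Take out an octave (7 from the number): 15 − 7 = 8.
So an augmented fifteenth is an octave plus an augmented octave. The quality is unchanged.

A8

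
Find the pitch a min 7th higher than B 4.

A 5

Counting seven letter names up from B lands on A.
Moving 10 semitones up from B4 (the size of a minor seventh) reaches A5.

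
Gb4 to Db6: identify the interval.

P12

G to D spans five letter names (G-A-B-C-D), plus an octave — that makes it a twelfth of some quality.
Gb4 to Db6 is 19 semitones, matching the perfect twelfth exactly, so the quality is perfect.
(Equivalently, a compound perfect fifth: a perfect fifth plus an octave.)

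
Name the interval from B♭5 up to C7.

major 9th

B to C spans two letter names (B-C), plus an octave: a ninth.
The major ninth spans 14 semitones, and Bb5 to C7 is exactly 14 semitones — so this is a major ninth.
(Equivalently, a compound major second: a major second plus an octave.)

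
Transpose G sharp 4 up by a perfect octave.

For an octave the letter name doesn't change: still G, an octave up.
A perfect octave is 12 semitones; 12 semitones up from G#4 gives G#5.

G sharp 5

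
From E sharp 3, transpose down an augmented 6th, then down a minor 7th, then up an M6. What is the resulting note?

F sharp 2

Down an augmented sixth from E#3: G2 (10 semitones down).
G2 down a minor seventh → A1 (10 semitones).
A1 up a major sixth → F#2 (9 semitones).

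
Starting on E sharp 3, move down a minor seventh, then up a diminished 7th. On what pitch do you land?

E 3

E#3 down a minor seventh → F##2 (10 semitones).
F##2 up a diminished seventh → E3 (9 semitones).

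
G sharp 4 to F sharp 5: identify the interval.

G to F spans seven letter names (G-A-B-C-D-E-F) — that makes it a seventh of some quality.
At 10 semitones, G#4→F#5 falls one short of a major seventh: minor.

minor seventh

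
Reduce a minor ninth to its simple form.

m2

Take out an octave (7 from the number): 9 − 7 = 2.
Quality carries through unchanged, so the simple form is a minor second.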